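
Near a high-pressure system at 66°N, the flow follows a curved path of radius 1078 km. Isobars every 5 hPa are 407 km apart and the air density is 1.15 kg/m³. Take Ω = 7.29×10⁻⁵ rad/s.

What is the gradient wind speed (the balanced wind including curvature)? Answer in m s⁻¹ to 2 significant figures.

8.5 m s⁻¹

Coriolis parameter at 66°N:
f = 2Ω sin φ = 2 × 7.29×10⁻⁵ × sin 66° = 1.33×10⁻⁴ s⁻¹
Pressure gradient: |∂P/∂n| = 500 Pa / 407000 m = 1.23×10⁻³ Pa/m
Geostrophic speed: V_g = |∂P/∂n|/(fρ) = 1.23×10⁻³/(1.33×10⁻⁴ × 1.15) = 8.02 m/s
Around a high, pressure-gradient force acts outward with centrifugal, so Coriolis balances both:
fV = (1/ρ)|∂P/∂n| + V²/R  →  V² − fR·V + fR·V_g = 0
With fR = 1.33×10⁻⁴ × 1078×10³ m = 144 m/s:
V = [fR − √((fR)² − 4 fR V_g)]/2 = [144 − √(144² − 4×144×8.02)]/2 = 8.53 m/s
Supergeostrophic (V > V_g = 8.02 m/s), as expected around a high.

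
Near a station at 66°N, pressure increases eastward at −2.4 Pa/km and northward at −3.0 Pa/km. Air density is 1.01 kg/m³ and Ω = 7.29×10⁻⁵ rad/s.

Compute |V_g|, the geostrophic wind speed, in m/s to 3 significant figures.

28.6 m/s

Coriolis parameter at 66°N:
f = 2Ω sin φ = 2 × 7.29×10⁻⁵ × sin 66° = 1.33×10⁻⁴ s⁻¹
Component geostrophic relations (x east, y north):
u_g = −(1/(fρ)) ∂P/∂y,  v_g = (1/(fρ)) ∂P/∂x
u_g = −(−3.0×10⁻³)/(1.33×10⁻⁴ × 1.01) = 22.3 m/s;  v_g = (−2.4×10⁻³)/(1.33×10⁻⁴ × 1.01) = −17.8 m/s
|V_g| = √(u_g² + v_g²) = 28.6 m/s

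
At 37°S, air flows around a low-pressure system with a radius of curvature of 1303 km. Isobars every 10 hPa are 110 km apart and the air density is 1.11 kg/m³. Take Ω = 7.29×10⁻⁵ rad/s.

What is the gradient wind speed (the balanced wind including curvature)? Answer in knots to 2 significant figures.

Coriolis parameter at 37°S:
f = 2Ω sin φ = 2 × 7.29×10⁻⁵ × sin 37° = 8.77×10⁻⁵ s⁻¹
Pressure gradient: |∂P/∂n| = 1000 Pa / 110000 m = 9.09×10⁻³ Pa/m
Geostrophic speed: V_g = |∂P/∂n|/(fρ) = 9.09×10⁻³/(8.77×10⁻⁵ × 1.11) = 93.3 m/s
Around a low, centrifugal force acts outward with Coriolis, so pressure-gradient force balances both:
(1/ρ)|∂P/∂n| = fV + V²/R  →  V² + fR·V − fR·V_g = 0
With fR = 8.77×10⁻⁵ × 1303×10³ m = 114 m/s:
V = [−fR + √((fR)² + 4 fR V_g)]/2 = [−114 + √(114² + 4×114×93.3)]/2 = 60.9 m/s
Subgeostrophic (V < V_g = 93.3 m/s), as expected around a low.
Converting: 60.9 m/s × 1.944 = 120 knots

120 knots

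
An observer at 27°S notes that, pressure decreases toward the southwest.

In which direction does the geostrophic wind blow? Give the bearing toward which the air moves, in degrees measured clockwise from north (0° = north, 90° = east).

135°

The pressure-gradient force points toward the southwest (bearing 225°).
Geostrophic balance: in the Southern Hemisphere the Coriolis force deflects motion to the left, so the geostrophic wind blows 90° to the left of the pressure-gradient force (low pressure on the right).
Rotating 225° by 90° counterclockwise gives 135° — the wind blows toward the southeast.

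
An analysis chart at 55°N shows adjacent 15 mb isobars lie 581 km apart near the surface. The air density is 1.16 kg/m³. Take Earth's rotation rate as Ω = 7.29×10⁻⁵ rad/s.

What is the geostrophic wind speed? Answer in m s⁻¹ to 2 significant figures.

19 m s⁻¹

Coriolis parameter at 55°N:
f = 2Ω sin φ = 2 × 7.29×10⁻⁵ × sin 55° = 1.19×10⁻⁴ s⁻¹
Pressure gradient: |∂P/∂n| = 1500 Pa / 581000 m = 2.58×10⁻³ Pa/m
Geostrophic balance (pressure-gradient force = Coriolis force):
V_g = (1/(fρ)) |∂P/∂n| = 2.58×10⁻³ / (1.19×10⁻⁴ × 1.16) = 18.6 m/s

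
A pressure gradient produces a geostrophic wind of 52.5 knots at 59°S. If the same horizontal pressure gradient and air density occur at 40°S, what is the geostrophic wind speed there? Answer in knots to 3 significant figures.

With the same pressure gradient and density, V_g ∝ 1/f ∝ 1/sin φ.
V₂ = V₁ · sin φ₁ / sin φ₂ = 52.5 × sin 59° / sin 40°
V₂ = 52.5 × 0.8572/0.6428 = 70.0 knots

70.0 knots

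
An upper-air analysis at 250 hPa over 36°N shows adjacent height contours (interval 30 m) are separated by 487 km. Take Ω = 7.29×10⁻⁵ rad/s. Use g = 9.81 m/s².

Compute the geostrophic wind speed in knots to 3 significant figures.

13.7 knots

Coriolis parameter at 36°N:
f = 2Ω sin φ = 2 × 7.29×10⁻⁵ × sin 36° = 8.57×10⁻⁵ s⁻¹
Height gradient: |∂Z/∂n| = 30 m / 487000 m = 6.16×10⁻⁵
On a pressure surface, geostrophic balance gives V_g = (g/f)|∂Z/∂n|:
V_g = 9.81 × 6.16×10⁻⁵ / 8.57×10⁻⁵ = 7.05 m/s
Converting: 7.05 m/s × 1.944 = 13.7 knots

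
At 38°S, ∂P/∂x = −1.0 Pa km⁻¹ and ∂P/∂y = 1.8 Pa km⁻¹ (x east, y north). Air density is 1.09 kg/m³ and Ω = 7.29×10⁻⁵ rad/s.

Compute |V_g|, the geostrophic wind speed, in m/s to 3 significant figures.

21.0 m/s

Coriolis parameter at 38°S:
f = 2Ω sin φ = 2 × 7.29×10⁻⁵ × sin 38° = 8.98×10⁻⁵ s⁻¹
In the Southern Hemisphere f is negative: f = −8.98×10⁻⁵ s⁻¹.
Component geostrophic relations (x east, y north):
u_g = −(1/(fρ)) ∂P/∂y,  v_g = (1/(fρ)) ∂P/∂x
u_g = −(1.8×10⁻³)/(−8.98×10⁻⁵ × 1.09) = 18.4 m/s;  v_g = (−1.0×10⁻³)/(−8.98×10⁻⁵ × 1.09) = 10.2 m/s
|V_g| = √(u_g² + v_g²) = 21.0 m/s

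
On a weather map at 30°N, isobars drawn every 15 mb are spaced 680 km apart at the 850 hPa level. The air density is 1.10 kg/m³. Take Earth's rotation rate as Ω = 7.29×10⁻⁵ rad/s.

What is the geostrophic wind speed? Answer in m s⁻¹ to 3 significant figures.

Coriolis parameter at 30°N:
f = 2Ω sin φ = 2 × 7.29×10⁻⁵ × sin 30° = 7.29×10⁻⁵ s⁻¹
Pressure gradient: |∂P/∂n| = 1500 Pa / 680000 m = 2.21×10⁻³ Pa/m
Geostrophic balance (pressure-gradient force = Coriolis force):
V_g = (1/(fρ)) |∂P/∂n| = 2.21×10⁻³ / (7.29×10⁻⁵ × 1.10) = 27.5 m/s

27.5 m s⁻¹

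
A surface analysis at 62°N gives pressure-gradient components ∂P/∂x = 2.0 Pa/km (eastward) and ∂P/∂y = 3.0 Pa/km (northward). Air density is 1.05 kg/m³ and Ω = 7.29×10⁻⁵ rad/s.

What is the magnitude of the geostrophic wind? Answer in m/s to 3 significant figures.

Coriolis parameter at 62°N:
f = 2Ω sin φ = 2 × 7.29×10⁻⁵ × sin 62° = 1.29×10⁻⁴ s⁻¹
Component geostrophic relations (x east, y north):
u_g = −(1/(fρ)) ∂P/∂y,  v_g = (1/(fρ)) ∂P/∂x
u_g = −(3.0×10⁻³)/(1.29×10⁻⁴ × 1.05) = −22.2 m/s;  v_g = (2.0×10⁻³)/(1.29×10⁻⁴ × 1.05) = 14.8 m/s
|V_g| = √(u_g² + v_g²) = 26.7 m/s

26.7 m/s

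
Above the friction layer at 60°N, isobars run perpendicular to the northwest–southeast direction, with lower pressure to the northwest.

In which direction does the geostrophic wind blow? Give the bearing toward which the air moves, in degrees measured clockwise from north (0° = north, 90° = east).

045°

The pressure-gradient force points toward the northwest (bearing 315°).
Geostrophic balance: in the Northern Hemisphere the Coriolis force deflects motion to the right, so the geostrophic wind blows 90° to the right of the pressure-gradient force (low pressure on the left).
Rotating 315° by 90° clockwise gives 045° — the wind blows toward the northeast.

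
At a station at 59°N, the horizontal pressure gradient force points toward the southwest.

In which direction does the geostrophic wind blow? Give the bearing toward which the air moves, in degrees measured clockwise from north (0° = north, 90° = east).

315°

The pressure-gradient force points toward the southwest (bearing 225°).
Geostrophic balance: in the Northern Hemisphere the Coriolis force deflects motion to the right, so the geostrophic wind blows 90° to the right of the pressure-gradient force (low pressure on the left).
Rotating 225° by 90° clockwise gives 315° — the wind blows toward the northwest.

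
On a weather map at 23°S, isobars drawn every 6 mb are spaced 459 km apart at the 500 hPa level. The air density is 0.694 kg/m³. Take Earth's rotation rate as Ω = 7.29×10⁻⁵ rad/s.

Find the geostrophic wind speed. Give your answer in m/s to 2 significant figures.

33 m/s

Coriolis parameter at 23°S:
f = 2Ω sin φ = 2 × 7.29×10⁻⁵ × sin 23° = 5.70×10⁻⁵ s⁻¹
Pressure gradient: |∂P/∂n| = 600 Pa / 459000 m = 1.31×10⁻³ Pa/m
Geostrophic balance (pressure-gradient force = Coriolis force):
V_g = (1/(fρ)) |∂P/∂n| = 1.31×10⁻³ / (5.70×10⁻⁵ × 0.694) = 33.1 m/s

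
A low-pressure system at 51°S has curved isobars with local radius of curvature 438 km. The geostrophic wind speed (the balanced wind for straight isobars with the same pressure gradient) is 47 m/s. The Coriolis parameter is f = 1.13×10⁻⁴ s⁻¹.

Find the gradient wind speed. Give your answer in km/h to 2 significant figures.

Around a low, centrifugal force acts outward with Coriolis, so pressure-gradient force balances both:
(1/ρ)|∂P/∂n| = fV + V²/R  →  V² + fR·V − fR·V_g = 0
With fR = 1.13×10⁻⁴ × 438×10³ m = 49.5 m/s:
V = [−fR + √((fR)² + 4 fR V_g)]/2 = [−49.5 + √(49.5² + 4×49.5×47)]/2 = 29.5 m/s
Subgeostrophic (V < V_g = 47 m/s), as expected around a low.
Converting: 29.5 m/s × 3.6 = 110 km/h

110 km/h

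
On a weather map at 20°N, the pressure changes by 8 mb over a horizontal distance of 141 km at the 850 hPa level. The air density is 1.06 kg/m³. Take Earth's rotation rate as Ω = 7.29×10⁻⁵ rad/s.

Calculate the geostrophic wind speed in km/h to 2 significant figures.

Coriolis parameter at 20°N:
f = 2Ω sin φ = 2 × 7.29×10⁻⁵ × sin 20° = 4.99×10⁻⁵ s⁻¹
Pressure gradient: |∂P/∂n| = 800 Pa / 141000 m = 5.67×10⁻³ Pa/m
Geostrophic balance (pressure-gradient force = Coriolis force):
V_g = (1/(fρ)) |∂P/∂n| = 5.67×10⁻³ / (4.99×10⁻⁵ × 1.06) = 107 m/s
Converting: 107 m/s × 3.6 = 390 km/h

390 km/h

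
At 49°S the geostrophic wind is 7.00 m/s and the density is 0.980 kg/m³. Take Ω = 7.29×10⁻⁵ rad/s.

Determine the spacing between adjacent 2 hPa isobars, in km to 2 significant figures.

260 km

Coriolis parameter at 49°S:
f = 2Ω sin φ = 2 × 7.29×10⁻⁵ × sin 49° = 1.10×10⁻⁴ s⁻¹
Geostrophic balance rearranged: |∂P/∂n| = f ρ V_g
|∂P/∂n| = 1.10×10⁻⁴ × 0.980 × 7.00 = 7.55×10⁻⁴ Pa/m
Isobar spacing: Δn = ΔP/|∂P/∂n| = 200 Pa / 7.55×10⁻⁴ Pa/m = 264953 m ≈ 260 km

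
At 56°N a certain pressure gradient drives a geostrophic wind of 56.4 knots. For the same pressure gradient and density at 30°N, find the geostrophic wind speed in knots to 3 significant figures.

With the same pressure gradient and density, V_g ∝ 1/f ∝ 1/sin φ.
V₂ = V₁ · sin φ₁ / sin φ₂ = 56.4 × sin 56° / sin 30°
V₂ = 56.4 × 0.8290/0.5000 = 93.5 knots

93.5 knots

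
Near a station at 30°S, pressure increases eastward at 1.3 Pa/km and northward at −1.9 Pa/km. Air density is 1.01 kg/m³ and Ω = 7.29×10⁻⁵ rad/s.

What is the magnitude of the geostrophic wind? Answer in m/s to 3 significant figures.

Coriolis parameter at 30°S:
f = 2Ω sin φ = 2 × 7.29×10⁻⁵ × sin 30° = 7.29×10⁻⁵ s⁻¹
In the Southern Hemisphere f is negative: f = −7.29×10⁻⁵ s⁻¹.
Component geostrophic relations (x east, y north):
u_g = −(1/(fρ)) ∂P/∂y,  v_g = (1/(fρ)) ∂P/∂x
u_g = −(−1.9×10⁻³)/(−7.29×10⁻⁵ × 1.01) = −25.8 m/s;  v_g = (1.3×10⁻³)/(−7.29×10⁻⁵ × 1.01) = −17.7 m/s
|V_g| = √(u_g² + v_g²) = 31.3 m/s

31.3 m/s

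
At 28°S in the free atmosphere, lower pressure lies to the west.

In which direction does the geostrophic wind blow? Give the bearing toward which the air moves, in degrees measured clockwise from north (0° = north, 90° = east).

180°

The pressure-gradient force points toward the west (bearing 270°).
Geostrophic balance: in the Southern Hemisphere the Coriolis force deflects motion to the left, so the geostrophic wind blows 90° to the left of the pressure-gradient force (low pressure on the right).
Rotating 270° by 90° counterclockwise gives 180° — the wind blows toward the south.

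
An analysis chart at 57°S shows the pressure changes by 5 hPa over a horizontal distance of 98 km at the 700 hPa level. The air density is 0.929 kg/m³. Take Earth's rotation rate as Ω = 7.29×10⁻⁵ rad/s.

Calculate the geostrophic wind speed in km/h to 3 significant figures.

Coriolis parameter at 57°S:
f = 2Ω sin φ = 2 × 7.29×10⁻⁵ × sin 57° = 1.22×10⁻⁴ s⁻¹
Pressure gradient: |∂P/∂n| = 500 Pa / 98000 m = 5.10×10⁻³ Pa/m
Geostrophic balance (pressure-gradient force = Coriolis force):
V_g = (1/(fρ)) |∂P/∂n| = 5.10×10⁻³ / (1.22×10⁻⁴ × 0.929) = 44.9 m/s
Converting: 44.9 m/s × 3.6 = 162 km/h

162 km/h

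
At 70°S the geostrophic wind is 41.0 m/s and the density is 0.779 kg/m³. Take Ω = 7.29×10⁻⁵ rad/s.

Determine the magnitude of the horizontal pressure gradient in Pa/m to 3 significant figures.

4.38×10⁻³ Pa/m

Coriolis parameter at 70°S:
f = 2Ω sin φ = 2 × 7.29×10⁻⁵ × sin 70° = 1.37×10⁻⁴ s⁻¹
Geostrophic balance rearranged: |∂P/∂n| = f ρ V_g
|∂P/∂n| = 1.37×10⁻⁴ × 0.779 × 41.0 = 4.38×10⁻³ Pa/m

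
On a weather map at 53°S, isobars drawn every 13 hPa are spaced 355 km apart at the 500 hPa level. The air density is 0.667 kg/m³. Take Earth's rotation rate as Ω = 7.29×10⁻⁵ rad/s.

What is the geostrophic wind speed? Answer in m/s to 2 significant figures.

Coriolis parameter at 53°S:
f = 2Ω sin φ = 2 × 7.29×10⁻⁵ × sin 53° = 1.16×10⁻⁴ s⁻¹
Pressure gradient: |∂P/∂n| = 1300 Pa / 355000 m = 3.66×10⁻³ Pa/m
Geostrophic balance (pressure-gradient force = Coriolis force):
V_g = (1/(fρ)) |∂P/∂n| = 3.66×10⁻³ / (1.16×10⁻⁴ × 0.667) = 47.2 m/s

47 m/s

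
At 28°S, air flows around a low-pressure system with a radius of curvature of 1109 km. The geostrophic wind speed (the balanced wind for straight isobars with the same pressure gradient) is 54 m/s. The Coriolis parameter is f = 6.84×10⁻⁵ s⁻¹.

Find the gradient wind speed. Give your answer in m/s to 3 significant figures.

36.5 m/s

Around a low, centrifugal force acts outward with Coriolis, so pressure-gradient force balances both:
(1/ρ)|∂P/∂n| = fV + V²/R  →  V² + fR·V − fR·V_g = 0
With fR = 6.84×10⁻⁵ × 1109×10³ m = 75.9 m/s:
V = [−fR + √((fR)² + 4 fR V_g)]/2 = [−75.9 + √(75.9² + 4×75.9×54)]/2 = 36.5 m/s
Subgeostrophic (V < V_g = 54 m/s), as expected around a low.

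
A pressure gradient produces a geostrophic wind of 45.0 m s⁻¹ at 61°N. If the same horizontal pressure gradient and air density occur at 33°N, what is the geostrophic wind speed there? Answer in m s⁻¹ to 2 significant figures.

72 m s⁻¹

With the same pressure gradient and density, V_g ∝ 1/f ∝ 1/sin φ.
V₂ = V₁ · sin φ₁ / sin φ₂ = 45.0 × sin 61° / sin 33°
V₂ = 45.0 × 0.8746/0.5446 = 72 m s⁻¹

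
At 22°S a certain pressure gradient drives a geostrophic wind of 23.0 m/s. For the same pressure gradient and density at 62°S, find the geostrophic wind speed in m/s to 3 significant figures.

9.76 m/s

With the same pressure gradient and density, V_g ∝ 1/f ∝ 1/sin φ.
V₂ = V₁ · sin φ₁ / sin φ₂ = 23.0 × sin 22° / sin 62°
V₂ = 23.0 × 0.3746/0.8829 = 9.76 m/s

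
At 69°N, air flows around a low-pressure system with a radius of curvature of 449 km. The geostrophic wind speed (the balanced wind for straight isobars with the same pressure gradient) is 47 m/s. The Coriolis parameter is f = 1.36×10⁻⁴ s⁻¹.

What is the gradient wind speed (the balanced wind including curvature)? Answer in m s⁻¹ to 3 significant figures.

Around a low, centrifugal force acts outward with Coriolis, so pressure-gradient force balances both:
(1/ρ)|∂P/∂n| = fV + V²/R  →  V² + fR·V − fR·V_g = 0
With fR = 1.36×10⁻⁴ × 449×10³ m = 61.1 m/s:
V = [−fR + √((fR)² + 4 fR V_g)]/2 = [−61.1 + √(61.1² + 4×61.1×47)]/2 = 31.1 m/s
Subgeostrophic (V < V_g = 47 m/s), as expected around a low.

31.1 m s⁻¹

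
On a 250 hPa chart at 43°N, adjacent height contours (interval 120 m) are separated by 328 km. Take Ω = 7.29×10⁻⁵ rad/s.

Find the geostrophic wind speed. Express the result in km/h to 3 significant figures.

Coriolis parameter at 43°N:
f = 2Ω sin φ = 2 × 7.29×10⁻⁵ × sin 43° = 9.94×10⁻⁵ s⁻¹
Height gradient: |∂Z/∂n| = 120 m / 328000 m = 3.66×10⁻⁴
On a pressure surface, geostrophic balance gives V_g = (g/f)|∂Z/∂n|:
V_g = 9.81 × 3.66×10⁻⁴ / 9.94×10⁻⁵ = 36.1 m/s
Converting: 36.1 m/s × 3.6 = 130 km/h

130 km/h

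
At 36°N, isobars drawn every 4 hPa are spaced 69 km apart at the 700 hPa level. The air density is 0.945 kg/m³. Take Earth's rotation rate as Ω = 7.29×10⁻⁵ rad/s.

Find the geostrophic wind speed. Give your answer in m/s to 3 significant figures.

71.6 m/s

Coriolis parameter at 36°N:
f = 2Ω sin φ = 2 × 7.29×10⁻⁵ × sin 36° = 8.57×10⁻⁵ s⁻¹
Pressure gradient: |∂P/∂n| = 400 Pa / 69000 m = 5.80×10⁻³ Pa/m
Geostrophic balance (pressure-gradient force = Coriolis force):
V_g = (1/(fρ)) |∂P/∂n| = 5.80×10⁻³ / (8.57×10⁻⁵ × 0.945) = 71.6 m/s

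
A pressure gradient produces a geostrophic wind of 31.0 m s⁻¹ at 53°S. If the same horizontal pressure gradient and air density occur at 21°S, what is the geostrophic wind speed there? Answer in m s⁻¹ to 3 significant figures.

69.1 m s⁻¹

With the same pressure gradient and density, V_g ∝ 1/f ∝ 1/sin φ.
V₂ = V₁ · sin φ₁ / sin φ₂ = 31.0 × sin 53° / sin 21°
V₂ = 31.0 × 0.7986/0.3584 = 69.1 m s⁻¹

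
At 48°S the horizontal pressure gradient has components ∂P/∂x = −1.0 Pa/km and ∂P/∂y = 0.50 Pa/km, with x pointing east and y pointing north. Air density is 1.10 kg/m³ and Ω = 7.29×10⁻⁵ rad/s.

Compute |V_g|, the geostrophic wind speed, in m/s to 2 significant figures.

Coriolis parameter at 48°S:
f = 2Ω sin φ = 2 × 7.29×10⁻⁵ × sin 48° = 1.08×10⁻⁴ s⁻¹
In the Southern Hemisphere f is negative: f = −1.08×10⁻⁴ s⁻¹.
Component geostrophic relations (x east, y north):
u_g = −(1/(fρ)) ∂P/∂y,  v_g = (1/(fρ)) ∂P/∂x
u_g = −(0.50×10⁻³)/(−1.08×10⁻⁴ × 1.10) = 4.20 m/s;  v_g = (−1.0×10⁻³)/(−1.08×10⁻⁴ × 1.10) = 8.39 m/s
|V_g| = √(u_g² + v_g²) = 9.38 m/s

9.4 m/s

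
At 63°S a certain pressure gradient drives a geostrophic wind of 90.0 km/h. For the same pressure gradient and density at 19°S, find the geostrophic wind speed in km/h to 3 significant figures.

246 km/h

With the same pressure gradient and density, V_g ∝ 1/f ∝ 1/sin φ.
V₂ = V₁ · sin φ₁ / sin φ₂ = 90.0 × sin 63° / sin 19°
V₂ = 90.0 × 0.8910/0.3256 = 246 km/h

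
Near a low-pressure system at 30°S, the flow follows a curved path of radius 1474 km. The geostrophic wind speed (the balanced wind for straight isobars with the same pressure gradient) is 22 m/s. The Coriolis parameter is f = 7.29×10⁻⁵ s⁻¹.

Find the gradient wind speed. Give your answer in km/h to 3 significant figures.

Around a low, centrifugal force acts outward with Coriolis, so pressure-gradient force balances both:
(1/ρ)|∂P/∂n| = fV + V²/R  →  V² + fR·V − fR·V_g = 0
With fR = 7.29×10⁻⁵ × 1474×10³ m = 107 m/s:
V = [−fR + √((fR)² + 4 fR V_g)]/2 = [−107 + √(107² + 4×107×22)]/2 = 18.7 m/s
Subgeostrophic (V < V_g = 22 m/s), as expected around a low.
Converting: 18.7 m/s × 3.6 = 67.4 km/h

67.4 km/h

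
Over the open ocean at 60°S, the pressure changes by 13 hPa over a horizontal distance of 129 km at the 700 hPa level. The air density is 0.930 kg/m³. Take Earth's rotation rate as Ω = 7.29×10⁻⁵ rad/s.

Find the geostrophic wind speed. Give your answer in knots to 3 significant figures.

Coriolis parameter at 60°S:
f = 2Ω sin φ = 2 × 7.29×10⁻⁵ × sin 60° = 1.26×10⁻⁴ s⁻¹
Pressure gradient: |∂P/∂n| = 1300 Pa / 129000 m = 1.01×10⁻² Pa/m
Geostrophic balance (pressure-gradient force = Coriolis force):
V_g = (1/(fρ)) |∂P/∂n| = 1.01×10⁻² / (1.26×10⁻⁴ × 0.930) = 85.8 m/s
Converting: 85.8 m/s × 1.944 = 167 knots

167 knots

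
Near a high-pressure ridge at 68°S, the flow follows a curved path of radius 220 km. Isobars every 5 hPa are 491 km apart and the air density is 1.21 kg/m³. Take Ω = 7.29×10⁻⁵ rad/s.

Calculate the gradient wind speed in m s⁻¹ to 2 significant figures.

Coriolis parameter at 68°S:
f = 2Ω sin φ = 2 × 7.29×10⁻⁵ × sin 68° = 1.35×10⁻⁴ s⁻¹
Pressure gradient: |∂P/∂n| = 500 Pa / 491000 m = 1.02×10⁻³ Pa/m
Geostrophic speed: V_g = |∂P/∂n|/(fρ) = 1.02×10⁻³/(1.35×10⁻⁴ × 1.21) = 6.23 m/s
Around a high, pressure-gradient force acts outward with centrifugal, so Coriolis balances both:
fV = (1/ρ)|∂P/∂n| + V²/R  →  V² − fR·V + fR·V_g = 0
With fR = 1.35×10⁻⁴ × 220×10³ m = 29.7 m/s:
V = [fR − √((fR)² − 4 fR V_g)]/2 = [29.7 − √(29.7² − 4×29.7×6.23)]/2 = 8.87 m/s
Supergeostrophic (V > V_g = 6.23 m/s), as expected around a high.

8.9 m s⁻¹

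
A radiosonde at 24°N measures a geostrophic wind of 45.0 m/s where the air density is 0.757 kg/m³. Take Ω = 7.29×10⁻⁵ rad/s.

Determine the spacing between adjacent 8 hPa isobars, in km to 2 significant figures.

Coriolis parameter at 24°N:
f = 2Ω sin φ = 2 × 7.29×10⁻⁵ × sin 24° = 5.93×10⁻⁵ s⁻¹
Geostrophic balance rearranged: |∂P/∂n| = f ρ V_g
|∂P/∂n| = 5.93×10⁻⁵ × 0.757 × 45.0 = 2.02×10⁻³ Pa/m
Isobar spacing: Δn = ΔP/|∂P/∂n| = 800 Pa / 2.02×10⁻³ Pa/m = 396014 m ≈ 400 km

400 km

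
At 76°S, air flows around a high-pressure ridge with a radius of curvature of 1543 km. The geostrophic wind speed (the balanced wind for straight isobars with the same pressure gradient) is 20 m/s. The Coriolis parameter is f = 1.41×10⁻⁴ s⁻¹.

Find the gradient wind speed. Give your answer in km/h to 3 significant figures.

80.2 km/h

Around a high, pressure-gradient force acts outward with centrifugal, so Coriolis balances both:
fV = (1/ρ)|∂P/∂n| + V²/R  →  V² − fR·V + fR·V_g = 0
With fR = 1.41×10⁻⁴ × 1543×10³ m = 218 m/s:
V = [fR − √((fR)² − 4 fR V_g)]/2 = [218 − √(218² − 4×218×20)]/2 = 22.3 m/s
Supergeostrophic (V > V_g = 20 m/s), as expected around a high.
Converting: 22.3 m/s × 3.6 = 80.2 km/h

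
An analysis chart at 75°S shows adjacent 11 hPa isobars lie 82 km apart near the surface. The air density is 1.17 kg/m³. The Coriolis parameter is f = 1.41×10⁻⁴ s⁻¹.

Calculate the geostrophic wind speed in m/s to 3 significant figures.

Pressure gradient: |∂P/∂n| = 1100 Pa / 82000 m = 1.34×10⁻² Pa/m
Geostrophic balance (pressure-gradient force = Coriolis force):
V_g = (1/(fρ)) |∂P/∂n| = 1.34×10⁻² / (1.41×10⁻⁴ × 1.17) = 81.3 m/s

81.3 m/s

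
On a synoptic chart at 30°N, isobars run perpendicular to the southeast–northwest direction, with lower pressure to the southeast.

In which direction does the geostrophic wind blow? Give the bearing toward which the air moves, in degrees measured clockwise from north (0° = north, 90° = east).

The pressure-gradient force points toward the southeast (bearing 135°).
Geostrophic balance: in the Northern Hemisphere the Coriolis force deflects motion to the right, so the geostrophic wind blows 90° to the right of the pressure-gradient force (low pressure on the left).
Rotating 135° by 90° clockwise gives 225° — the wind blows toward the southwest.

225°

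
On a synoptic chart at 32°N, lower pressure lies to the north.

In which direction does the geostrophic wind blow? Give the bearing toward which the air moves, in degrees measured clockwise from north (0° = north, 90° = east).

The pressure-gradient force points toward the north (bearing 000°).
Geostrophic balance: in the Northern Hemisphere the Coriolis force deflects motion to the right, so the geostrophic wind blows 90° to the right of the pressure-gradient force (low pressure on the left).
Rotating 000° by 90° clockwise gives 090° — the wind blows toward the east.

090°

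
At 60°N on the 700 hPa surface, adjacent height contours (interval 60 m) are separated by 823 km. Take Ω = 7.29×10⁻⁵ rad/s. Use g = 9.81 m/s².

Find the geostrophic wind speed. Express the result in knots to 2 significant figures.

Coriolis parameter at 60°N:
f = 2Ω sin φ = 2 × 7.29×10⁻⁵ × sin 60° = 1.26×10⁻⁴ s⁻¹
Height gradient: |∂Z/∂n| = 60 m / 823000 m = 7.29×10⁻⁵
On a pressure surface, geostrophic balance gives V_g = (g/f)|∂Z/∂n|:
V_g = 9.81 × 7.29×10⁻⁵ / 1.26×10⁻⁴ = 5.66 m/s
Converting: 5.66 m/s × 1.944 = 11 knots

11 knots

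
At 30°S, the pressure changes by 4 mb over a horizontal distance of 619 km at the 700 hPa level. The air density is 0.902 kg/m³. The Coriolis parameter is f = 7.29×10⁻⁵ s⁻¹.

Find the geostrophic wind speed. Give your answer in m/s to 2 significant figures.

Pressure gradient: |∂P/∂n| = 400 Pa / 619000 m = 6.46×10⁻⁴ Pa/m
Geostrophic balance (pressure-gradient force = Coriolis force):
V_g = (1/(fρ)) |∂P/∂n| = 6.46×10⁻⁴ / (7.29×10⁻⁵ × 0.902) = 9.83 m/s

9.8 m/s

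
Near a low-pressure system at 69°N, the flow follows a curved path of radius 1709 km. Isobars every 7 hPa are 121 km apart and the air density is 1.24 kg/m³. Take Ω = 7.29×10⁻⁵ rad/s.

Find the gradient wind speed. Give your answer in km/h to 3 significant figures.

109 km/h

Coriolis parameter at 69°N:
f = 2Ω sin φ = 2 × 7.29×10⁻⁵ × sin 69° = 1.36×10⁻⁴ s⁻¹
Pressure gradient: |∂P/∂n| = 700 Pa / 121000 m = 5.79×10⁻³ Pa/m
Geostrophic speed: V_g = |∂P/∂n|/(fρ) = 5.79×10⁻³/(1.36×10⁻⁴ × 1.24) = 34.3 m/s
Around a low, centrifugal force acts outward with Coriolis, so pressure-gradient force balances both:
(1/ρ)|∂P/∂n| = fV + V²/R  →  V² + fR·V − fR·V_g = 0
With fR = 1.36×10⁻⁴ × 1709×10³ m = 233 m/s:
V = [−fR + √((fR)² + 4 fR V_g)]/2 = [−233 + √(233² + 4×233×34.3)]/2 = 30.3 m/s
Subgeostrophic (V < V_g = 34.3 m/s), as expected around a low.
Converting: 30.3 m/s × 3.6 = 109 km/h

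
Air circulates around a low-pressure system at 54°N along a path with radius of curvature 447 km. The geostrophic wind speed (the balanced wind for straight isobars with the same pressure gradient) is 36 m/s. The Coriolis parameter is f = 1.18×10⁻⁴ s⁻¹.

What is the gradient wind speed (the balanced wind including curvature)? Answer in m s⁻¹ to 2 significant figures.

25 m s⁻¹

Around a low, centrifugal force acts outward with Coriolis, so pressure-gradient force balances both:
(1/ρ)|∂P/∂n| = fV + V²/R  →  V² + fR·V − fR·V_g = 0
With fR = 1.18×10⁻⁴ × 447×10³ m = 52.7 m/s:
V = [−fR + √((fR)² + 4 fR V_g)]/2 = [−52.7 + √(52.7² + 4×52.7×36)]/2 = 24.6 m/s
Subgeostrophic (V < V_g = 36 m/s), as expected around a low.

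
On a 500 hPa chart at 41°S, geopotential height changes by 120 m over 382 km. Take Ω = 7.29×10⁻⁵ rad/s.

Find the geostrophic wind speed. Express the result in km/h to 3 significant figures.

116 km/h

Coriolis parameter at 41°S:
f = 2Ω sin φ = 2 × 7.29×10⁻⁵ × sin 41° = 9.57×10⁻⁵ s⁻¹
Height gradient: |∂Z/∂n| = 120 m / 382000 m = 3.14×10⁻⁴
On a pressure surface, geostrophic balance gives V_g = (g/f)|∂Z/∂n|:
V_g = 9.81 × 3.14×10⁻⁴ / 9.57×10⁻⁵ = 32.2 m/s
Converting: 32.2 m/s × 3.6 = 116 km/h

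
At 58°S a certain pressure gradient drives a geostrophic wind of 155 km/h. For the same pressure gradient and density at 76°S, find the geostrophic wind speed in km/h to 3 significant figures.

With the same pressure gradient and density, V_g ∝ 1/f ∝ 1/sin φ.
V₂ = V₁ · sin φ₁ / sin φ₂ = 155 × sin 58° / sin 76°
V₂ = 155 × 0.8480/0.9703 = 135 km/h

135 km/h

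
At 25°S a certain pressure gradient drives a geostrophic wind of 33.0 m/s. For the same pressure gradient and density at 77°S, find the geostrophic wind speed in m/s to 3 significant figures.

With the same pressure gradient and density, V_g ∝ 1/f ∝ 1/sin φ.
V₂ = V₁ · sin φ₁ / sin φ₂ = 33.0 × sin 25° / sin 77°
V₂ = 33.0 × 0.4226/0.9744 = 14.3 m/s

14.3 m/s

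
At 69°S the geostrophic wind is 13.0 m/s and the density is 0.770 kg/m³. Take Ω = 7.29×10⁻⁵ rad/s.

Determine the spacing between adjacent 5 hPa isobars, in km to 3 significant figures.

367 km

Coriolis parameter at 69°S:
f = 2Ω sin φ = 2 × 7.29×10⁻⁵ × sin 69° = 1.36×10⁻⁴ s⁻¹
Geostrophic balance rearranged: |∂P/∂n| = f ρ V_g
|∂P/∂n| = 1.36×10⁻⁴ × 0.770 × 13.0 = 1.36×10⁻³ Pa/m
Isobar spacing: Δn = ΔP/|∂P/∂n| = 500 Pa / 1.36×10⁻³ Pa/m = 366967 m ≈ 367 km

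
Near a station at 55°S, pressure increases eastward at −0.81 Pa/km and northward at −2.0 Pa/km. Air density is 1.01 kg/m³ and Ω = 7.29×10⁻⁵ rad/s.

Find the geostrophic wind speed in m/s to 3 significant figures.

Coriolis parameter at 55°S:
f = 2Ω sin φ = 2 × 7.29×10⁻⁵ × sin 55° = 1.19×10⁻⁴ s⁻¹
In the Southern Hemisphere f is negative: f = −1.19×10⁻⁴ s⁻¹.
Component geostrophic relations (x east, y north):
u_g = −(1/(fρ)) ∂P/∂y,  v_g = (1/(fρ)) ∂P/∂x
u_g = −(−2.0×10⁻³)/(−1.19×10⁻⁴ × 1.01) = −16.6 m/s;  v_g = (−0.81×10⁻³)/(−1.19×10⁻⁴ × 1.01) = 6.71 m/s
|V_g| = √(u_g² + v_g²) = 17.9 m/s

17.9 m/s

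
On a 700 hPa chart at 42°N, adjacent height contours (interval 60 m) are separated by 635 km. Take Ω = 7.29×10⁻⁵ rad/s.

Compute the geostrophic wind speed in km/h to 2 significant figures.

34 km/h

Coriolis parameter at 42°N:
f = 2Ω sin φ = 2 × 7.29×10⁻⁵ × sin 42° = 9.76×10⁻⁵ s⁻¹
Height gradient: |∂Z/∂n| = 60 m / 635000 m = 9.45×10⁻⁵
On a pressure surface, geostrophic balance gives V_g = (g/f)|∂Z/∂n|:
V_g = 9.81 × 9.45×10⁻⁵ / 9.76×10⁻⁵ = 9.50 m/s
Converting: 9.50 m/s × 3.6 = 34 km/h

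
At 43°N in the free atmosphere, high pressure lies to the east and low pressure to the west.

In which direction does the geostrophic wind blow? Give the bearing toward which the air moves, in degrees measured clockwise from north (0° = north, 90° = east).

The pressure-gradient force points toward the west (bearing 270°).
Geostrophic balance: in the Northern Hemisphere the Coriolis force deflects motion to the right, so the geostrophic wind blows 90° to the right of the pressure-gradient force (low pressure on the left).
Rotating 270° by 90° clockwise gives 000° — the wind blows toward the north.

000°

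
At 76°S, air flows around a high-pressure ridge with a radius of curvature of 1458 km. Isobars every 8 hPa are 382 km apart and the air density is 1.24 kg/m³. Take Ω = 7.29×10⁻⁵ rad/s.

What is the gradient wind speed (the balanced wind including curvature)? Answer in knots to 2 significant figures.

Coriolis parameter at 76°S:
f = 2Ω sin φ = 2 × 7.29×10⁻⁵ × sin 76° = 1.41×10⁻⁴ s⁻¹
Pressure gradient: |∂P/∂n| = 800 Pa / 382000 m = 2.09×10⁻³ Pa/m
Geostrophic speed: V_g = |∂P/∂n|/(fρ) = 2.09×10⁻³/(1.41×10⁻⁴ × 1.24) = 11.9 m/s
Around a high, pressure-gradient force acts outward with centrifugal, so Coriolis balances both:
fV = (1/ρ)|∂P/∂n| + V²/R  →  V² − fR·V + fR·V_g = 0
With fR = 1.41×10⁻⁴ × 1458×10³ m = 206 m/s:
V = [fR − √((fR)² − 4 fR V_g)]/2 = [206 − √(206² − 4×206×11.9)]/2 = 12.7 m/s
Supergeostrophic (V > V_g = 11.9 m/s), as expected around a high.
Converting: 12.7 m/s × 1.944 = 25 knots

25 knots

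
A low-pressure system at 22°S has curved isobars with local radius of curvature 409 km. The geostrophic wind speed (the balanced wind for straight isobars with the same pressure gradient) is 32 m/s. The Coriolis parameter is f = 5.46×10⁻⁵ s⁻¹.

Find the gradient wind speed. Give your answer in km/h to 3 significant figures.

64.1 km/h

Around a low, centrifugal force acts outward with Coriolis, so pressure-gradient force balances both:
(1/ρ)|∂P/∂n| = fV + V²/R  →  V² + fR·V − fR·V_g = 0
With fR = 5.46×10⁻⁵ × 409×10³ m = 22.3 m/s:
V = [−fR + √((fR)² + 4 fR V_g)]/2 = [−22.3 + √(22.3² + 4×22.3×32)]/2 = 17.8 m/s
Subgeostrophic (V < V_g = 32 m/s), as expected around a low.
Converting: 17.8 m/s × 3.6 = 64.1 km/h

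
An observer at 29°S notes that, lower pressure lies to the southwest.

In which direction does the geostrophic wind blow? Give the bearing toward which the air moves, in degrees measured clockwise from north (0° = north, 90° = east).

135°

The pressure-gradient force points toward the southwest (bearing 225°).
Geostrophic balance: in the Southern Hemisphere the Coriolis force deflects motion to the left, so the geostrophic wind blows 90° to the left of the pressure-gradient force (low pressure on the right).
Rotating 225° by 90° counterclockwise gives 135° — the wind blows toward the southeast.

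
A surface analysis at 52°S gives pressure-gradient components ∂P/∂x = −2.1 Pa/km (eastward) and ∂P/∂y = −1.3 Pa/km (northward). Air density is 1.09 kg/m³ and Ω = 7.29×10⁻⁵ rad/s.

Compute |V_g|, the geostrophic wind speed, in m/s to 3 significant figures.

19.7 m/s

Coriolis parameter at 52°S:
f = 2Ω sin φ = 2 × 7.29×10⁻⁵ × sin 52° = 1.15×10⁻⁴ s⁻¹
In the Southern Hemisphere f is negative: f = −1.15×10⁻⁴ s⁻¹.
Component geostrophic relations (x east, y north):
u_g = −(1/(fρ)) ∂P/∂y,  v_g = (1/(fρ)) ∂P/∂x
u_g = −(−1.3×10⁻³)/(−1.15×10⁻⁴ × 1.09) = −10.4 m/s;  v_g = (−2.1×10⁻³)/(−1.15×10⁻⁴ × 1.09) = 16.8 m/s
|V_g| = √(u_g² + v_g²) = 19.7 m/s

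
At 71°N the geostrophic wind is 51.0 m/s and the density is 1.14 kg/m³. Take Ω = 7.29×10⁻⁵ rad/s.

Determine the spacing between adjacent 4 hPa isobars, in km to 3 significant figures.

Coriolis parameter at 71°N:
f = 2Ω sin φ = 2 × 7.29×10⁻⁵ × sin 71° = 1.38×10⁻⁴ s⁻¹
Geostrophic balance rearranged: |∂P/∂n| = f ρ V_g
|∂P/∂n| = 1.38×10⁻⁴ × 1.14 × 51.0 = 8.01×10⁻³ Pa/m
Isobar spacing: Δn = ΔP/|∂P/∂n| = 400 Pa / 8.01×10⁻³ Pa/m = 49907 m ≈ 49.9 km

49.9 km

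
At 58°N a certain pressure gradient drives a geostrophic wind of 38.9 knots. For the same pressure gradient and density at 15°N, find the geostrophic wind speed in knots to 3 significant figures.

With the same pressure gradient and density, V_g ∝ 1/f ∝ 1/sin φ.
V₂ = V₁ · sin φ₁ / sin φ₂ = 38.9 × sin 58° / sin 15°
V₂ = 38.9 × 0.8480/0.2588 = 127 knots

127 knots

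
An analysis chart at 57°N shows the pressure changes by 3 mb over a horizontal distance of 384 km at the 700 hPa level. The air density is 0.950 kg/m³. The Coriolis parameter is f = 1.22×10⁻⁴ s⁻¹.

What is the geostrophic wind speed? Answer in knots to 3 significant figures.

13.1 knots

Pressure gradient: |∂P/∂n| = 300 Pa / 384000 m = 7.81×10⁻⁴ Pa/m
Geostrophic balance (pressure-gradient force = Coriolis force):
V_g = (1/(fρ)) |∂P/∂n| = 7.81×10⁻⁴ / (1.22×10⁻⁴ × 0.950) = 6.74 m/s
Converting: 6.74 m/s × 1.944 = 13.1 knots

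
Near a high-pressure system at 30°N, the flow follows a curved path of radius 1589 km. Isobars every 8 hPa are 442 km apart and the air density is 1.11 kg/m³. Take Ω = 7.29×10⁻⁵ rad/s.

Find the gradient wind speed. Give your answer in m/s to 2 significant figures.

30 m/s

Coriolis parameter at 30°N:
f = 2Ω sin φ = 2 × 7.29×10⁻⁵ × sin 30° = 7.29×10⁻⁵ s⁻¹
Pressure gradient: |∂P/∂n| = 800 Pa / 442000 m = 1.81×10⁻³ Pa/m
Geostrophic speed: V_g = |∂P/∂n|/(fρ) = 1.81×10⁻³/(7.29×10⁻⁵ × 1.11) = 22.4 m/s
Around a high, pressure-gradient force acts outward with centrifugal, so Coriolis balances both:
fV = (1/ρ)|∂P/∂n| + V²/R  →  V² − fR·V + fR·V_g = 0
With fR = 7.29×10⁻⁵ × 1589×10³ m = 116 m/s:
V = [fR − √((fR)² − 4 fR V_g)]/2 = [116 − √(116² − 4×116×22.4)]/2 = 30.3 m/s
Supergeostrophic (V > V_g = 22.4 m/s), as expected around a high.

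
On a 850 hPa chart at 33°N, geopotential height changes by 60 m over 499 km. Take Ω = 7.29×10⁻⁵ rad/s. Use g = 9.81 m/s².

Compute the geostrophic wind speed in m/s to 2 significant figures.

15 m/s

Coriolis parameter at 33°N:
f = 2Ω sin φ = 2 × 7.29×10⁻⁵ × sin 33° = 7.94×10⁻⁵ s⁻¹
Height gradient: |∂Z/∂n| = 60 m / 499000 m = 1.20×10⁻⁴
On a pressure surface, geostrophic balance gives V_g = (g/f)|∂Z/∂n|:
V_g = 9.81 × 1.20×10⁻⁴ / 7.94×10⁻⁵ = 14.9 m/s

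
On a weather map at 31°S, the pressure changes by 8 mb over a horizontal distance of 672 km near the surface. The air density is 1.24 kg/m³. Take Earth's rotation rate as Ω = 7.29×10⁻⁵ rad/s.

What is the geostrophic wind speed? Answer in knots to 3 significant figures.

24.9 knots

Coriolis parameter at 31°S:
f = 2Ω sin φ = 2 × 7.29×10⁻⁵ × sin 31° = 7.51×10⁻⁵ s⁻¹
Pressure gradient: |∂P/∂n| = 800 Pa / 672000 m = 1.19×10⁻³ Pa/m
Geostrophic balance (pressure-gradient force = Coriolis force):
V_g = (1/(fρ)) |∂P/∂n| = 1.19×10⁻³ / (7.51×10⁻⁵ × 1.24) = 12.8 m/s
Converting: 12.8 m/s × 1.944 = 24.9 knots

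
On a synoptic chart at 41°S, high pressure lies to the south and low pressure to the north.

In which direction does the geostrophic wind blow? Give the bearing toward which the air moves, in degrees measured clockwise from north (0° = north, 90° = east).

270°

The pressure-gradient force points toward the north (bearing 000°).
Geostrophic balance: in the Southern Hemisphere the Coriolis force deflects motion to the left, so the geostrophic wind blows 90° to the left of the pressure-gradient force (low pressure on the right).
Rotating 000° by 90° counterclockwise gives 270° — the wind blows toward the west.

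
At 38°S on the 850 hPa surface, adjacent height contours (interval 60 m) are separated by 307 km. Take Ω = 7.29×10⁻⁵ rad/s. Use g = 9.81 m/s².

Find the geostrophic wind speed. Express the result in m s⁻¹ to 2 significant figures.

21 m s⁻¹

Coriolis parameter at 38°S:
f = 2Ω sin φ = 2 × 7.29×10⁻⁵ × sin 38° = 8.98×10⁻⁵ s⁻¹
Height gradient: |∂Z/∂n| = 60 m / 307000 m = 1.95×10⁻⁴
On a pressure surface, geostrophic balance gives V_g = (g/f)|∂Z/∂n|:
V_g = 9.81 × 1.95×10⁻⁴ / 8.98×10⁻⁵ = 21.4 m/s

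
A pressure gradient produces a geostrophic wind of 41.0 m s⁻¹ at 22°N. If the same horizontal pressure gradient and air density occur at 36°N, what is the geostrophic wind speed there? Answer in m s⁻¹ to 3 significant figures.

With the same pressure gradient and density, V_g ∝ 1/f ∝ 1/sin φ.
V₂ = V₁ · sin φ₁ / sin φ₂ = 41.0 × sin 22° / sin 36°
V₂ = 41.0 × 0.3746/0.5878 = 26.1 m s⁻¹

26.1 m s⁻¹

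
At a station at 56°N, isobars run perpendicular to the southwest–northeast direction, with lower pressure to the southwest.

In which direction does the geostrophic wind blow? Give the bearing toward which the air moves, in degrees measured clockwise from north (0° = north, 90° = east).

315°

The pressure-gradient force points toward the southwest (bearing 225°).
Geostrophic balance: in the Northern Hemisphere the Coriolis force deflects motion to the right, so the geostrophic wind blows 90° to the right of the pressure-gradient force (low pressure on the left).
Rotating 225° by 90° clockwise gives 315° — the wind blows toward the northwest.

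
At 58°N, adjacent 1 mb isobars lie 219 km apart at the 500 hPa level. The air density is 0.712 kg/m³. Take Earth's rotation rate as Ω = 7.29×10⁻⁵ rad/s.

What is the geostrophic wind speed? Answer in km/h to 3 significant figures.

Coriolis parameter at 58°N:
f = 2Ω sin φ = 2 × 7.29×10⁻⁵ × sin 58° = 1.24×10⁻⁴ s⁻¹
Pressure gradient: |∂P/∂n| = 100 Pa / 219000 m = 4.57×10⁻⁴ Pa/m
Geostrophic balance (pressure-gradient force = Coriolis force):
V_g = (1/(fρ)) |∂P/∂n| = 4.57×10⁻⁴ / (1.24×10⁻⁴ × 0.712) = 5.19 m/s
Converting: 5.19 m/s × 3.6 = 18.7 km/h

18.7 km/h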